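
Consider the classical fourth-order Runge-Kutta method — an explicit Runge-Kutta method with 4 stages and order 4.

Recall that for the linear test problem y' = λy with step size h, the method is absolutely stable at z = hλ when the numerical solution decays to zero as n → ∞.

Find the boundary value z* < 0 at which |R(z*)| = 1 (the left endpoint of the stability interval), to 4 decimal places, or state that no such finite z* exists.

Set f=λy, z=hλ:
  order 4, 4-stage ⇒ R(z)=1+z+z^2/2+z^3/6+z^4/24
  (e.g. R(-1.1)=0.34417, |R|=0.34417)

Find x<0 with |R(x)|<1.
x=-1.1: |R|=0.3442
|R(-2.91)|=1.2049 |R(-2.56)|=0.7102 |R(-2.54)|=0.6889
Bisect:
  x_lo=-3.4720 |R|=2.6345  x_hi=-0.1047 |R|=0.9006
  mid=-1.78836 |R|=0.28369 →hi
  mid=-2.63016 |R|=0.79021 →hi
  mid=-3.05106 |R|=1.48043 →lo
  mid=-2.84061 |R|=1.08666 →lo
  mid=-2.73539 |R|=0.92733 →hi
  mid=-2.78800 |R|=1.00409 →lo
  mid=-2.76169 |R|=0.96500 →hi
  mid=-2.77485 |R|=0.98436 →hi
  ...
  [-2.78533,-2.78512] ⇒ x*=-2.7853
Stable set (-2.7853, 0).

left endpoint -2.7853.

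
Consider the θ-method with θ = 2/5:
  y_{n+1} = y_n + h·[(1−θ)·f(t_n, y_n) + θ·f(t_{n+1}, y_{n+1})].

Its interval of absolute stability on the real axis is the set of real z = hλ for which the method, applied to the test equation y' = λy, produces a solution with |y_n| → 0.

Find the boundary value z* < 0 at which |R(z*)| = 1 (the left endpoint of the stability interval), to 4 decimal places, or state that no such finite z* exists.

z* = -10.0000.

On y'=λy, z=hλ:
  y_{n+1} = y_n + z·[3/5·y_n + 2/5·y_{n+1}] ⇒ (1 − 2/5z)y_{n+1} = (1 + 3/5z)y_n
  R(z) = (1 + 3/5z)/(1 − 2/5z).

Need |R(x)|<1, x<0.
x=-1.34: |R|=0.1276
R=−1: 1+3/5x = −1+2/5x ⇒ -1/5x=2 ⇒ x=2/(-1/5)=-10.0000
Confirm numerically:
  x=-9.442: |R|=0.97664 <1
  x=-7.670: |R|=0.88545 <1
  x=-4.725: |R|=0.63495 <1
  x=-10.491: |R|=1.01890 >1
  x=-10.412: |R|=1.01595 >1
  x=-10.339: |R|=1.01320 >1
Interval (-10.0000, 0).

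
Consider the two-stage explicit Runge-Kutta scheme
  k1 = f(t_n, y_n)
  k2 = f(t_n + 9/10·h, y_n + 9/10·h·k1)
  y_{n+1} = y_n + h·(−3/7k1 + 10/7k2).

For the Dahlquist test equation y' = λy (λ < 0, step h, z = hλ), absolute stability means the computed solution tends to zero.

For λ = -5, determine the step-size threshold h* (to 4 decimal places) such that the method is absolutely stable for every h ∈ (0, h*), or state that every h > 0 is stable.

Test eqn y'=λy, z=hλ:
  k1=λy_n ⇒ h·k1=z·y_n;  k2=λ(1+9/10z)y_n ⇒ h·k2=z(1+9/10z)y_n
  y_{n+1}/y_n = 1 − 3/7z + 10/7z(1+9/10z) = 1 + z + 9/7z²
  Hence R(z) = 1 + z + 9/7z².

Solve |R(x)|<1 on ℝ⁻.
x=-1.76: |R|=3.2226
R=1: x+9/7x²=0 ⇒ x=−7/9=-0.7778; min R=1−1/(4·9/7)=0.8056>−1
Confirm numerically:
  x=-0.752: |R|=0.97508 <1
  x=-0.704: |R|=0.93322 <1
  x=-0.477: |R|=0.81554 <1
  x=-1.103: |R|=1.46121 >1
  x=-0.925: |R|=1.17509 >1
  x=-0.888: |R|=1.12584 >1
Stable set (-0.7778, 0).

(-0.7778,0); λ=-5 ⇒ h* = (7/9)/5 = 0.1556.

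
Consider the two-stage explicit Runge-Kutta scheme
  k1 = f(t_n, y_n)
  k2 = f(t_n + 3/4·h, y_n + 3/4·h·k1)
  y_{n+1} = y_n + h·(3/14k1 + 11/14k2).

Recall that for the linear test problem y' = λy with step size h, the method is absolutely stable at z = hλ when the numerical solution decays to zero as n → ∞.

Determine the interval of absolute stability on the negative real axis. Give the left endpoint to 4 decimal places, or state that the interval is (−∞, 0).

Test eqn y'=λy, z=hλ:
  k1=λy_n ⇒ h·k1=z·y_n;  k2=λ(1+3/4z)y_n ⇒ h·k2=z(1+3/4z)y_n
  y_{n+1}/y_n = 1 + 3/14z + 11/14z(1+3/4z) = 1 + z + 33/56z²
  R(z) = 1 + z + 33/56z².

Solve |R(x)|<1 on ℝ⁻.
x=-0.76: |R|=0.5804
R=1: x+33/56x²=0 ⇒ x=−56/33=-1.6970; min R=1−1/(4·33/56)=0.5758>−1
Confirm numerically:
  x=-1.327: |R|=0.71069 <1
  x=-1.225: |R|=0.65930 <1
  x=-1.213: |R|=0.65406 <1
  x=-1.068: |R|=0.60415 <1
  x=-1.980: |R|=1.33024 >1
  x=-1.855: |R|=1.17275 >1
  x=-1.786: |R|=1.09370 >1
Interval (-1.6970, 0).

z∈(-1.6970,0).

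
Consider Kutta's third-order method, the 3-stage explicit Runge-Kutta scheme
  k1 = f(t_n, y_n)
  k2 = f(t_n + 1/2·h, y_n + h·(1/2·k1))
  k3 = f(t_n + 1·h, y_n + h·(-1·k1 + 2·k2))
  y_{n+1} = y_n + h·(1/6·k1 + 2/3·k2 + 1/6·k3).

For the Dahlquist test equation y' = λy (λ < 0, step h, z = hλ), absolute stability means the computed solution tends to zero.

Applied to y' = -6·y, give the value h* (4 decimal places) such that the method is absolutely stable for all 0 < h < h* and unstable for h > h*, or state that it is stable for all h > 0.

(-2.5127,0); λ=-6 ⇒ h* = 0.4188.

Set f=λy, z=hλ:
  order 3, 3-stage ⇒ R(z)=1+z+z^2/2+z^3/6
  (e.g. R(-1.65)=-0.03744, |R|=0.03744)

Find x<0 with |R(x)|<1.
x=-1.65: |R|=0.0374
|R(-2.91)|=1.7830 |R(-1.51)|=0.0562 |R(-0.63)|=0.5268
Bisect:
  x_lo=-3.4095 |R|=3.2027  x_hi=-0.2268 |R|=0.7970
  mid=-1.81810 |R|=0.16698 →hi
  mid=-2.61378 |R|=1.17401 →lo
  mid=-2.21594 |R|=0.57427 →hi
  mid=-2.41486 |R|=0.84614 →hi
  mid=-2.51432 |R|=1.00259 →lo
  mid=-2.46459 |R|=0.92255 →hi
  mid=-2.48945 |R|=0.96211 →hi
  ...
  [-2.51276,-2.51257] ⇒ x*=-2.5127
Stable set (-2.5127, 0).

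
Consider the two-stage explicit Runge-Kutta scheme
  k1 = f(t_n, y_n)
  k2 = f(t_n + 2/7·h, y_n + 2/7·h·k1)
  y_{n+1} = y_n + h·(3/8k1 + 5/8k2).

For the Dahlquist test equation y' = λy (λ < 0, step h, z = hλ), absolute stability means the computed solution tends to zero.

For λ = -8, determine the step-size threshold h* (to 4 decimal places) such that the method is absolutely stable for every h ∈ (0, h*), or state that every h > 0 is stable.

(-5.6000,0); λ=-8 ⇒ h* = (28/5)/8 = 0.7000.

Test eqn y'=λy, z=hλ:
  k1=λy_n ⇒ h·k1=z·y_n;  k2=λ(1+2/7z)y_n ⇒ h·k2=z(1+2/7z)y_n
  y_{n+1}/y_n = 1 + 3/8z + 5/8z(1+2/7z) = 1 + z + 5/28z²
  R(z) = 1 + z + 5/28z².

Solve |R(x)|<1 on ℝ⁻.
x=-0.34: |R|=0.6806
R=1: x+5/28x²=0 ⇒ x=−28/5=-5.6000; min R=1−1/(4·5/28)=-0.4000>−1
Confirm numerically:
  x=-4.739: |R|=0.27138 <1
  x=-2.725: |R|=0.39900 <1
  x=-2.544: |R|=0.38830 <1
  x=-6.072: |R|=1.51178 >1
  x=-5.634: |R|=1.03421 >1
Interval (-5.6000, 0).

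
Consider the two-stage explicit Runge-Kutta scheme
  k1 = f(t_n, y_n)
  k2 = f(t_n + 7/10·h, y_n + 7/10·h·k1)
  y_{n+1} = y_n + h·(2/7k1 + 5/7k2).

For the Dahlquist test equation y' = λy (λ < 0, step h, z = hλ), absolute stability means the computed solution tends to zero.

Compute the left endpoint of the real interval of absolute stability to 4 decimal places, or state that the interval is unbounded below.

z* = -2.0000.

Test eqn y'=λy, z=hλ:
  k1=λy_n ⇒ h·k1=z·y_n;  k2=λ(1+7/10z)y_n ⇒ h·k2=z(1+7/10z)y_n
  y_{n+1}/y_n = 1 + 2/7z + 5/7z(1+7/10z) = 1 + z + 1/2z²
  R(z) = 1 + z + 1/2z².

Boundary: |R(x)|=1, x<0.
x=-1.31: |R|=0.5481
R=1: x+1/2x²=0 ⇒ x=−2=-2.0000; min R=1−1/(4·1/2)=0.5000>−1
Confirm numerically:
  x=-1.619: |R|=0.69158 <1
  x=-1.547: |R|=0.64960 <1
  x=-1.272: |R|=0.53699 <1
  x=-0.855: |R|=0.51051 <1
  x=-2.425: |R|=1.51531 >1
  x=-2.292: |R|=1.33463 >1
Interval (-2.0000, 0).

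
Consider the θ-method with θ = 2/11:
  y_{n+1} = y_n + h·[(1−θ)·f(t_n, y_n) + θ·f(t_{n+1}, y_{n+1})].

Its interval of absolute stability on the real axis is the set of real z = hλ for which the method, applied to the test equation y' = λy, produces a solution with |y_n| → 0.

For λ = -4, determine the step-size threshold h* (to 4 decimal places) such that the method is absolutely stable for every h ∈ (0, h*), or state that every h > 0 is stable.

(-3.1429,0); λ=-4 ⇒ h* = (22/7)/4 = 0.7857.

Test eqn y'=λy, z=hλ:
  y_{n+1} = y_n + z·[9/11·y_n + 2/11·y_{n+1}] ⇒ (1 − 2/11z)y_{n+1} = (1 + 9/11z)y_n
  Hence R(z) = (1 + 9/11z)/(1 − 2/11z).

Find x<0 with |R(x)|<1.
x=-0.8: |R|=0.3016
R=−1: 1+9/11x = −1+2/11x ⇒ -7/11x=2 ⇒ x=2/(-7/11)=-3.1429
Confirm numerically:
  x=-1.822: |R|=0.36862 <1
  x=-1.751: |R|=0.32816 <1
  x=-1.682: |R|=0.28808 <1
  x=-1.278: |R|=0.03703 <1
  x=-3.638: |R|=1.18965 >1
  x=-3.284: |R|=1.05624 >1
Stable set (-3.1429, 0).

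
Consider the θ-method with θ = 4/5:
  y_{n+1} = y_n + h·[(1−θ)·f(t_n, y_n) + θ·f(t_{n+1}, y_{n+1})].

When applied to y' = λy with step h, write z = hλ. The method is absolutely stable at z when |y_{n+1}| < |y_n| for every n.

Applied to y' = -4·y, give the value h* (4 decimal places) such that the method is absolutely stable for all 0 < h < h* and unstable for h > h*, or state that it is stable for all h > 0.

With y'=λy (z=hλ):
  y_{n+1} = y_n + z·[1/5·y_n + 4/5·y_{n+1}] ⇒ (1 − 4/5z)y_{n+1} = (1 + 1/5z)y_n
  Hence R(z) = (1 + 1/5z)/(1 − 4/5z).

Solve |R(x)|<1 on ℝ⁻.
x=-0.85: |R|=0.4940
x=-2: |R|=0.2308
x=-10: |R|=0.1111
x=-100: |R|=0.2346
θ=4/5≥1/2 ⇒ |1+1/5x|<|1−4/5x| ∀x<0 ⇒ interval (−∞,0).

interval (−∞, 0). Any h>0 works for λ=-4.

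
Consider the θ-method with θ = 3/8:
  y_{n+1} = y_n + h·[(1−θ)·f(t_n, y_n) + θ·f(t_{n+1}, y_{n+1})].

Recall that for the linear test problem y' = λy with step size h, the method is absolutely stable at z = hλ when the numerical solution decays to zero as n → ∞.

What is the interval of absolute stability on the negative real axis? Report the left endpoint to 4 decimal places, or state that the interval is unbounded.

Test eqn y'=λy, z=hλ:
  y_{n+1} = y_n + z·[5/8·y_n + 3/8·y_{n+1}] ⇒ (1 − 3/8z)y_{n+1} = (1 + 5/8z)y_n
  so R(z) = (1 + 5/8z)/(1 − 3/8z).

Solve |R(x)|<1 on ℝ⁻.
x=-0.44: |R|=0.6223
R=−1: 1+5/8x = −1+3/8x ⇒ -1/4x=2 ⇒ x=2/(-1/4)=-8.0000
Confirm numerically:
  x=-7.131: |R|=0.94087 <1
  x=-7.007: |R|=0.93157 <1
  x=-6.922: |R|=0.92505 <1
  x=-4.269: |R|=0.64137 <1
  x=-8.240: |R|=1.01467 >1
  x=-8.205: |R|=1.01257 >1
  x=-8.201: |R|=1.01233 >1
So |R|<1 on (-8.0000, 0).

(-8.0000, 0).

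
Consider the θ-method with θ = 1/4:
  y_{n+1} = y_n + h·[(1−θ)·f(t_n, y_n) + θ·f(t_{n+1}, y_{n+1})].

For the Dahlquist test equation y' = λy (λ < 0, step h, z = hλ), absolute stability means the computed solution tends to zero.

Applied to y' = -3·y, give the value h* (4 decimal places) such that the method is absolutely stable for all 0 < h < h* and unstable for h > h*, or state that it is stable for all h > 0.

(-4.0000,0); λ=-3 ⇒ h* = (4)/3 = 1.3333.

Test eqn y'=λy, z=hλ:
  y_{n+1} = y_n + z·[3/4·y_n + 1/4·y_{n+1}] ⇒ (1 − 1/4z)y_{n+1} = (1 + 3/4z)y_n
  R(z) = (1 + 3/4z)/(1 − 1/4z).

Find x<0 with |R(x)|<1.
x=-0.66: |R|=0.4335
R=−1: 1+3/4x = −1+1/4x ⇒ -1/2x=2 ⇒ x=2/(-1/2)=-4.0000
Confirm numerically:
  x=-3.475: |R|=0.85953 <1
  x=-1.934: |R|=0.30367 <1
  x=-1.815: |R|=0.24850 <1
  x=-1.645: |R|=0.16563 <1
  x=-4.412: |R|=1.09796 >1
  x=-4.376: |R|=1.08978 >1
  x=-4.229: |R|=1.05566 >1
Stable set (-4.0000, 0).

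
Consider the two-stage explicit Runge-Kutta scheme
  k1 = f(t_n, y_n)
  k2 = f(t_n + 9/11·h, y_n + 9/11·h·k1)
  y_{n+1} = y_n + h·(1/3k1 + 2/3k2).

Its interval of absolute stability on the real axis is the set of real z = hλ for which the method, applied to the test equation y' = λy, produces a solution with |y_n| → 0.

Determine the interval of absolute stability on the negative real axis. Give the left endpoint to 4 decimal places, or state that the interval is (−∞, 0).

z∈(-1.8333,0).

On y'=λy, z=hλ:
  k1=λy_n ⇒ h·k1=z·y_n;  k2=λ(1+9/11z)y_n ⇒ h·k2=z(1+9/11z)y_n
  y_{n+1}/y_n = 1 + 1/3z + 2/3z(1+9/11z) = 1 + z + 6/11z²
  ⇒ R(z) = 1 + z + 6/11z².

Need |R(x)|<1, x<0.
x=-1.57: |R|=0.7745
R=1: x+6/11x²=0 ⇒ x=−11/6=-1.8333; min R=1−1/(4·6/11)=0.5417>−1
Confirm numerically:
  x=-1.524: |R|=0.74286 <1
  x=-1.103: |R|=0.56060 <1
  x=-1.045: |R|=0.55065 <1
  x=-0.827: |R|=0.54605 <1
  x=-2.094: |R|=1.29773 >1
  x=-2.073: |R|=1.27100 >1
  x=-2.062: |R|=1.25719 >1
Interval (-1.8333, 0).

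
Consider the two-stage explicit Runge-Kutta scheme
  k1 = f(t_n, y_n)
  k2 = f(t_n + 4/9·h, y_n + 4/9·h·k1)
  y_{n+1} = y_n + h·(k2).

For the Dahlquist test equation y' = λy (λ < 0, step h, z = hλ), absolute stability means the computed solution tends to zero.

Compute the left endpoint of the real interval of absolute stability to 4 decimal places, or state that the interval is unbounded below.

z* = -2.2500.

Test eqn y'=λy, z=hλ:
  k1=λy_n ⇒ h·k1=z·y_n;  k2=λ(1+4/9z)y_n ⇒ h·k2=z(1+4/9z)y_n
  y_{n+1}/y_n = 1 + z(1+4/9z) = 1 + z + 4/9z²
  Hence R(z) = 1 + z + 4/9z².

Find x<0 with |R(x)|<1.
x=-0.7: |R|=0.5178
R=1: x+4/9x²=0 ⇒ x=−9/4=-2.2500; min R=1−1/(4·4/9)=0.4375>−1
Confirm numerically:
  x=-1.854: |R|=0.67370 <1
  x=-1.701: |R|=0.58496 <1
  x=-1.400: |R|=0.47111 <1
  x=-1.220: |R|=0.44151 <1
  x=-2.836: |R|=1.73862 >1
  x=-2.685: |R|=1.51910 >1
  x=-2.331: |R|=1.08392 >1
Stable set (-2.2500, 0).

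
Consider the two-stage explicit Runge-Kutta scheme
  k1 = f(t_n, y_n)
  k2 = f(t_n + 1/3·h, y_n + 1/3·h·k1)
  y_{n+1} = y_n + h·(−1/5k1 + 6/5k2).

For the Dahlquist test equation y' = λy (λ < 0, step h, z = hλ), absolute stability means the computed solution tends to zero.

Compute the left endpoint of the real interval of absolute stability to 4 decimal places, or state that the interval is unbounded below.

z* = -2.5000.

Set f=λy, z=hλ:
  k1=λy_n ⇒ h·k1=z·y_n;  k2=λ(1+1/3z)y_n ⇒ h·k2=z(1+1/3z)y_n
  y_{n+1}/y_n = 1 − 1/5z + 6/5z(1+1/3z) = 1 + z + 2/5z²
  Hence R(z) = 1 + z + 2/5z².

Find x<0 with |R(x)|<1.
x=-1.21: |R|=0.3756
R=1: x+2/5x²=0 ⇒ x=−5/2=-2.5000; min R=1−1/(4·2/5)=0.3750>−1
Confirm numerically:
  x=-2.467: |R|=0.96744 <1
  x=-1.525: |R|=0.40525 <1
  x=-1.281: |R|=0.37538 <1
  x=-2.961: |R|=1.54601 >1
  x=-2.841: |R|=1.38751 >1
  x=-2.752: |R|=1.27740 >1
Stable set (-2.5000, 0).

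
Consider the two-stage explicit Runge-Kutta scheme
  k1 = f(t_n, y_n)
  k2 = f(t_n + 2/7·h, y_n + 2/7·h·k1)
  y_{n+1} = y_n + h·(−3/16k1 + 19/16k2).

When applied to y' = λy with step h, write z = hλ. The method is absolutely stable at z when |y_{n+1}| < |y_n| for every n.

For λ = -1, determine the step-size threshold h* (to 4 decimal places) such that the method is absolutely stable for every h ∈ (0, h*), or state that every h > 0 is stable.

(-2.9474,0); λ=-1 ⇒ h* = (56/19)/1 = 2.9474.

With y'=λy (z=hλ):
  k1=λy_n ⇒ h·k1=z·y_n;  k2=λ(1+2/7z)y_n ⇒ h·k2=z(1+2/7z)y_n
  y_{n+1}/y_n = 1 − 3/16z + 19/16z(1+2/7z) = 1 + z + 19/56z²
  ⇒ R(z) = 1 + z + 19/56z².

Find x<0 with |R(x)|<1.
x=-0.58: |R|=0.5341
R=1: x+19/56x²=0 ⇒ x=−56/19=-2.9474; min R=1−1/(4·19/56)=0.2632>−1
Confirm numerically:
  x=-2.841: |R|=0.89747 <1
  x=-2.631: |R|=0.71759 <1
  x=-2.241: |R|=0.46292 <1
  x=-3.378: |R|=1.49355 >1
  x=-2.989: |R|=1.04222 >1
  x=-2.970: |R|=1.02281 >1
Interval (-2.9474, 0).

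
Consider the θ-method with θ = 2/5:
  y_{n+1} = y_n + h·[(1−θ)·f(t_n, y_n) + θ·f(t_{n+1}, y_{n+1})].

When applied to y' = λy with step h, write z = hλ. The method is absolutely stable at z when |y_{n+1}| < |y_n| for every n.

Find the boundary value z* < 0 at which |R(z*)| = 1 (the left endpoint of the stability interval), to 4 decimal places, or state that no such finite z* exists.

On y'=λy, z=hλ:
  y_{n+1} = y_n + z·[3/5·y_n + 2/5·y_{n+1}] ⇒ (1 − 2/5z)y_{n+1} = (1 + 3/5z)y_n
  Hence R(z) = (1 + 3/5z)/(1 − 2/5z).

Solve |R(x)|<1 on ℝ⁻.
x=-0.96: |R|=0.3064
R=−1: 1+3/5x = −1+2/5x ⇒ -1/5x=2 ⇒ x=2/(-1/5)=-10.0000
Confirm numerically:
  x=-9.632: |R|=0.98483 <1
  x=-6.941: |R|=0.83799 <1
  x=-6.508: |R|=0.80617 <1
  x=-10.343: |R|=1.01335 >1
  x=-10.139: |R|=1.00550 >1
So |R|<1 on (-10.0000, 0).

left endpoint -10.0000.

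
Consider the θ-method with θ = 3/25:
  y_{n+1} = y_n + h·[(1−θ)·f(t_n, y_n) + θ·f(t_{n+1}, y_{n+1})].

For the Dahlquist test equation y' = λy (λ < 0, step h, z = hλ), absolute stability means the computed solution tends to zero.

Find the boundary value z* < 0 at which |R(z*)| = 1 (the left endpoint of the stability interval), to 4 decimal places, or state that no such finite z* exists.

Test eqn y'=λy, z=hλ:
  y_{n+1} = y_n + z·[22/25·y_n + 3/25·y_{n+1}] ⇒ (1 − 3/25z)y_{n+1} = (1 + 22/25z)y_n
  ⇒ R(z) = (1 + 22/25z)/(1 − 3/25z).

Need |R(x)|<1, x<0.
x=-1.09: |R|=0.0361
R=−1: 1+22/25x = −1+3/25x ⇒ -19/25x=2 ⇒ x=2/(-19/25)=-2.6316
Confirm numerically:
  x=-2.038: |R|=0.63753 <1
  x=-1.692: |R|=0.40644 <1
  x=-1.518: |R|=0.28409 <1
  x=-1.269: |R|=0.10129 <1
  x=-3.000: |R|=1.20588 >1
  x=-2.816: |R|=1.10476 >1
  x=-2.690: |R|=1.03357 >1
Stable set (-2.6316, 0).

left endpoint -2.6316.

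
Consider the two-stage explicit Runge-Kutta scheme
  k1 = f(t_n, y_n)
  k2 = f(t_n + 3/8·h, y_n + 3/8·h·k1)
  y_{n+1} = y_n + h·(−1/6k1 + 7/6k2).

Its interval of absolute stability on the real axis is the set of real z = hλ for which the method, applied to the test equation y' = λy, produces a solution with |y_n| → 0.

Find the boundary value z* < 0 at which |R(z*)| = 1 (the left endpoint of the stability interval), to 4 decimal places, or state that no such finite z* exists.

left endpoint -2.2857.

Test eqn y'=λy, z=hλ:
  k1=λy_n ⇒ h·k1=z·y_n;  k2=λ(1+3/8z)y_n ⇒ h·k2=z(1+3/8z)y_n
  y_{n+1}/y_n = 1 − 1/6z + 7/6z(1+3/8z) = 1 + z + 7/16z²
  R(z) = 1 + z + 7/16z².

Need |R(x)|<1, x<0.
x=-1.17: |R|=0.4289
R=1: x+7/16x²=0 ⇒ x=−16/7=-2.2857; min R=1−1/(4·7/16)=0.4286>−1
Confirm numerically:
  x=-1.848: |R|=0.64611 <1
  x=-1.563: |R|=0.50580 <1
  x=-1.283: |R|=0.43716 <1
  x=-2.832: |R|=1.67685 >1
  x=-2.457: |R|=1.18412 >1
Stable set (-2.2857, 0).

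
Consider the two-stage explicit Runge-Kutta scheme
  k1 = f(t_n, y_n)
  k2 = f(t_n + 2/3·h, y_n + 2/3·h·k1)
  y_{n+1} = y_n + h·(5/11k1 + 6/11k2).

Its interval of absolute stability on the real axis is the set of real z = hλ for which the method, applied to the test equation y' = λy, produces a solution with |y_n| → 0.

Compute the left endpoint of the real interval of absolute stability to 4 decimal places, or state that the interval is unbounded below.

Set f=λy, z=hλ:
  k1=λy_n ⇒ h·k1=z·y_n;  k2=λ(1+2/3z)y_n ⇒ h·k2=z(1+2/3z)y_n
  y_{n+1}/y_n = 1 + 5/11z + 6/11z(1+2/3z) = 1 + z + 4/11z²
  ⇒ R(z) = 1 + z + 4/11z².

Solve |R(x)|<1 on ℝ⁻.
x=-0.89: |R|=0.3980
R=1: x+4/11x²=0 ⇒ x=−11/4=-2.7500; min R=1−1/(4·4/11)=0.3125>−1
Confirm numerically:
  x=-2.660: |R|=0.91295 <1
  x=-1.640: |R|=0.33804 <1
  x=-1.212: |R|=0.32216 <1
  x=-3.077: |R|=1.36588 >1
  x=-3.031: |R|=1.30971 >1
Interval (-2.7500, 0).

left endpoint -2.7500.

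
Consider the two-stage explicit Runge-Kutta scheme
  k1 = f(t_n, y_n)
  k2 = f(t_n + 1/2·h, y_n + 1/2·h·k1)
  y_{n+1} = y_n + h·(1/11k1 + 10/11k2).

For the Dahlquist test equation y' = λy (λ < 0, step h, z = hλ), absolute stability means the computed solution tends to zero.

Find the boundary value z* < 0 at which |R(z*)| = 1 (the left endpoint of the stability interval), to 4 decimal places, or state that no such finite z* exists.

left endpoint -2.2000.

On y'=λy, z=hλ:
  k1=λy_n ⇒ h·k1=z·y_n;  k2=λ(1+1/2z)y_n ⇒ h·k2=z(1+1/2z)y_n
  y_{n+1}/y_n = 1 + 1/11z + 10/11z(1+1/2z) = 1 + z + 5/11z²
  R(z) = 1 + z + 5/11z².

Find x<0 with |R(x)|<1.
x=-0.93: |R|=0.4631
R=1: x+5/11x²=0 ⇒ x=−11/5=-2.2000; min R=1−1/(4·5/11)=0.4500>−1
Confirm numerically:
  x=-1.978: |R|=0.80040 <1
  x=-1.902: |R|=0.74237 <1
  x=-1.830: |R|=0.69223 <1
  x=-1.138: |R|=0.45066 <1
  x=-2.745: |R|=1.68001 >1
  x=-2.690: |R|=1.59914 >1
  x=-2.265: |R|=1.06692 >1
So |R|<1 on (-2.2000, 0).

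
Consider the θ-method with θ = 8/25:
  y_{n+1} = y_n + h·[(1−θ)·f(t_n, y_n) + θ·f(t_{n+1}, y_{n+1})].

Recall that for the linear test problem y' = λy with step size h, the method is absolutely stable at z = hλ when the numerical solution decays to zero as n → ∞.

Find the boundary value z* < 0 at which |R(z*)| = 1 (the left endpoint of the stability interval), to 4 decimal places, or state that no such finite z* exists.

z* = -5.5556.

Set f=λy, z=hλ:
  y_{n+1} = y_n + z·[17/25·y_n + 8/25·y_{n+1}] ⇒ (1 − 8/25z)y_{n+1} = (1 + 17/25z)y_n
  Hence R(z) = (1 + 17/25z)/(1 − 8/25z).

Need |R(x)|<1, x<0.
x=-0.86: |R|=0.3256
R=−1: 1+17/25x = −1+8/25x ⇒ -9/25x=2 ⇒ x=2/(-9/25)=-5.5556
Confirm numerically:
  x=-4.650: |R|=0.86897 <1
  x=-3.828: |R|=0.72048 <1
  x=-3.176: |R|=0.57515 <1
  x=-2.876: |R|=0.49767 <1
  x=-5.922: |R|=1.04557 >1
  x=-5.841: |R|=1.03582 >1
  x=-5.745: |R|=1.02403 >1
So |R|<1 on (-5.5556, 0).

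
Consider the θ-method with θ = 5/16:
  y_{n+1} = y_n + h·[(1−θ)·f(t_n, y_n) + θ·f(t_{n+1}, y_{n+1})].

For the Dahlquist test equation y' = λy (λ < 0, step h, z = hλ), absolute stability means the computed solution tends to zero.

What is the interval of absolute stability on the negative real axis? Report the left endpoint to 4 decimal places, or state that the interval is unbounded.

On y'=λy, z=hλ:
  y_{n+1} = y_n + z·[11/16·y_n + 5/16·y_{n+1}] ⇒ (1 − 5/16z)y_{n+1} = (1 + 11/16z)y_n
  R(z) = (1 + 11/16z)/(1 − 5/16z).

Solve |R(x)|<1 on ℝ⁻.
x=-0.85: |R|=0.3284
R=−1: 1+11/16x = −1+5/16x ⇒ -3/8x=2 ⇒ x=2/(-3/8)=-5.3333
Confirm numerically:
  x=-5.278: |R|=0.99217 <1
  x=-3.706: |R|=0.71723 <1
  x=-2.986: |R|=0.54465 <1
  x=-5.835: |R|=1.06663 >1
  x=-5.662: |R|=1.04450 >1
Stable set (-5.3333, 0).

z∈(-5.3333,0).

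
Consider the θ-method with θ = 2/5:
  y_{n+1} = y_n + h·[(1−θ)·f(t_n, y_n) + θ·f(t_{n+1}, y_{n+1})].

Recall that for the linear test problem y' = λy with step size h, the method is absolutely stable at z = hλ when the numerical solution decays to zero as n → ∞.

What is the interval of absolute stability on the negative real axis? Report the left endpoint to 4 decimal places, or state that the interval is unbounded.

Set f=λy, z=hλ:
  y_{n+1} = y_n + z·[3/5·y_n + 2/5·y_{n+1}] ⇒ (1 − 2/5z)y_{n+1} = (1 + 3/5z)y_n
  ⇒ R(z) = (1 + 3/5z)/(1 − 2/5z).

Solve |R(x)|<1 on ℝ⁻.
x=-0.65: |R|=0.4841
R=−1: 1+3/5x = −1+2/5x ⇒ -1/5x=2 ⇒ x=2/(-1/5)=-10.0000
Confirm numerically:
  x=-9.131: |R|=0.96264 <1
  x=-8.565: |R|=0.93516 <1
  x=-7.081: |R|=0.84767 <1
  x=-7.017: |R|=0.84328 <1
  x=-10.358: |R|=1.01392 >1
  x=-10.127: |R|=1.00503 >1
So |R|<1 on (-10.0000, 0).

(-10.0000, 0).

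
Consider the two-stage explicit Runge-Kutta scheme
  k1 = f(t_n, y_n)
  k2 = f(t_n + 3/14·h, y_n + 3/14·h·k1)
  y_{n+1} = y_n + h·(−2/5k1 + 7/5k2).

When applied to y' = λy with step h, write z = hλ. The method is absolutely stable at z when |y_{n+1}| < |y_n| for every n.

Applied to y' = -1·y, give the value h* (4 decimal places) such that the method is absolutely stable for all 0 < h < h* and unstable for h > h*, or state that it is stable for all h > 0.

(-3.3333,0); λ=-1 ⇒ h* = (10/3)/1 = 3.3333.

On y'=λy, z=hλ:
  k1=λy_n ⇒ h·k1=z·y_n;  k2=λ(1+3/14z)y_n ⇒ h·k2=z(1+3/14z)y_n
  y_{n+1}/y_n = 1 − 2/5z + 7/5z(1+3/14z) = 1 + z + 3/10z²
  so R(z) = 1 + z + 3/10z².

Need |R(x)|<1, x<0.
x=-1.41: |R|=0.1864
R=1: x+3/10x²=0 ⇒ x=−10/3=-3.3333; min R=1−1/(4·3/10)=0.1667>−1
Confirm numerically:
  x=-2.624: |R|=0.44161 <1
  x=-1.996: |R|=0.19920 <1
  x=-1.656: |R|=0.16670 <1
  x=-3.701: |R|=1.40822 >1
  x=-3.548: |R|=1.22849 >1
So |R|<1 on (-3.3333, 0).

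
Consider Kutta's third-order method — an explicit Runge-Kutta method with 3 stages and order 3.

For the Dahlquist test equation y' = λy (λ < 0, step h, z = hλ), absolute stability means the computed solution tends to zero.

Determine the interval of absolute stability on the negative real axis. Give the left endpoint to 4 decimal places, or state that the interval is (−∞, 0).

With y'=λy (z=hλ):
  order 3, 3-stage ⇒ R(z)=1+z+z^2/2+z^3/6
  (e.g. R(-1.07)=0.29828, |R|=0.29828)

Solve |R(x)|<1 on ℝ⁻.
x=-1.07: |R|=0.2983
|R(-1.81)|=0.1602 |R(-1.75)|=0.1120 |R(-1.07)|=0.2983
Bisect:
  x_lo=-3.2519 |R|=2.6960  x_hi=-0.1749 |R|=0.8395
  mid=-1.71342 |R|=0.08389 →hi
  mid=-2.48268 |R|=0.95125 →hi
  mid=-2.86731 |R|=1.68550 →lo
  mid=-2.67500 |R|=1.28740 →lo
  mid=-2.57884 |R|=1.11203 →lo
  mid=-2.53076 |R|=1.02987 →lo
  mid=-2.50672 |R|=0.99012 →hi
  ...
  [-2.51292,-2.51273] ⇒ x*=-2.5127
Stable set (-2.5127, 0).

z∈(-2.5127,0).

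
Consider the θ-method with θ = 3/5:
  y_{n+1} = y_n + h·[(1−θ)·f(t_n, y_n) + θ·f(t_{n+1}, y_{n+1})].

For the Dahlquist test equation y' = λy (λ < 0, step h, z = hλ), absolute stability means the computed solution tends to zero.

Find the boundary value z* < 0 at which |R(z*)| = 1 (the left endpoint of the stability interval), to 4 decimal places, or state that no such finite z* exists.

unbounded; (−∞, 0).

On y'=λy, z=hλ:
  y_{n+1} = y_n + z·[2/5·y_n + 3/5·y_{n+1}] ⇒ (1 − 3/5z)y_{n+1} = (1 + 2/5z)y_n
  ⇒ R(z) = (1 + 2/5z)/(1 − 3/5z).

Boundary: |R(x)|=1, x<0.
x=-0.68: |R|=0.5170
x=-2: |R|=0.0909
x=-10: |R|=0.4286
x=-100: |R|=0.6393
θ=3/5≥1/2 ⇒ |1+2/5x|<|1−3/5x| ∀x<0 ⇒ interval (−∞,0).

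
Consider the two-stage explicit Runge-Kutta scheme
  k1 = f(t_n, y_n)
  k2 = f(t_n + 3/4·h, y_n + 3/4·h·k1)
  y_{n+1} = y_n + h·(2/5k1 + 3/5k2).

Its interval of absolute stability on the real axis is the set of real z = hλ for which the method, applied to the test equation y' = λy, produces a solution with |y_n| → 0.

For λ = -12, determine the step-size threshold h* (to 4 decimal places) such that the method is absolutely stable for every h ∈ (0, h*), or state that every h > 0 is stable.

Set f=λy, z=hλ:
  k1=λy_n ⇒ h·k1=z·y_n;  k2=λ(1+3/4z)y_n ⇒ h·k2=z(1+3/4z)y_n
  y_{n+1}/y_n = 1 + 2/5z + 3/5z(1+3/4z) = 1 + z + 9/20z²
  R(z) = 1 + z + 9/20z².

Boundary: |R(x)|=1, x<0.
x=-0.63: |R|=0.5486
R=1: x+9/20x²=0 ⇒ x=−20/9=-2.2222; min R=1−1/(4·9/20)=0.4444>−1
Confirm numerically:
  x=-1.861: |R|=0.69749 <1
  x=-1.293: |R|=0.45933 <1
  x=-1.087: |R|=0.44471 <1
  x=-2.436: |R|=1.23434 >1
  x=-2.408: |R|=1.20131 >1
  x=-2.360: |R|=1.14632 >1
So |R|<1 on (-2.2222, 0).

(-2.2222,0); λ=-12 ⇒ h* = (20/9)/12 = 0.1852.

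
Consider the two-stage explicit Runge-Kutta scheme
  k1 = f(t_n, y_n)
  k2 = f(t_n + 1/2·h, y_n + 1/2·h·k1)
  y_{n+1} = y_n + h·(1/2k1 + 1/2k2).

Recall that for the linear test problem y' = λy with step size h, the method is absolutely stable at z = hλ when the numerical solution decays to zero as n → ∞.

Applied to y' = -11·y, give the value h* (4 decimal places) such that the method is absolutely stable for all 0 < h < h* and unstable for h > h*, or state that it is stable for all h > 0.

With y'=λy (z=hλ):
  k1=λy_n ⇒ h·k1=z·y_n;  k2=λ(1+1/2z)y_n ⇒ h·k2=z(1+1/2z)y_n
  y_{n+1}/y_n = 1 + 1/2z + 1/2z(1+1/2z) = 1 + z + 1/4z²
  R(z) = 1 + z + 1/4z².

Find x<0 with |R(x)|<1.
x=-0.8: |R|=0.3600
R=1: x+1/4x²=0 ⇒ x=−4=-4.0000; min R=1−1/(4·1/4)=0.0000>−1
Confirm numerically:
  x=-3.430: |R|=0.51123 <1
  x=-2.914: |R|=0.20885 <1
  x=-2.281: |R|=0.01974 <1
  x=-4.346: |R|=1.37593 >1
  x=-4.291: |R|=1.31217 >1
So |R|<1 on (-4.0000, 0).

(-4.0000,0); λ=-11 ⇒ h* = (4)/11 = 0.3636.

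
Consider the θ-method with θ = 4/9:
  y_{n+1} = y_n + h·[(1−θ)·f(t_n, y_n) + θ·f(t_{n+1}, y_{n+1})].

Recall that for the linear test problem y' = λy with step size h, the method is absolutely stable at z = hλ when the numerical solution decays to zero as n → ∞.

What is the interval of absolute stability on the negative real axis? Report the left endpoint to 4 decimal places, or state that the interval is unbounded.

Test eqn y'=λy, z=hλ:
  y_{n+1} = y_n + z·[5/9·y_n + 4/9·y_{n+1}] ⇒ (1 − 4/9z)y_{n+1} = (1 + 5/9z)y_n
  so R(z) = (1 + 5/9z)/(1 − 4/9z).

Find x<0 with |R(x)|<1.
x=-0.48: |R|=0.6044
R=−1: 1+5/9x = −1+4/9x ⇒ -1/9x=2 ⇒ x=2/(-1/9)=-18.0000
Confirm numerically:
  x=-15.624: |R|=0.96677 <1
  x=-13.346: |R|=0.92540 <1
  x=-12.836: |R|=0.91442 <1
  x=-9.155: |R|=0.80612 <1
  x=-18.472: |R|=1.00569 >1
  x=-18.244: |R|=1.00298 >1
  x=-18.036: |R|=1.00044 >1
So |R|<1 on (-18.0000, 0).

z∈(-18.0000,0).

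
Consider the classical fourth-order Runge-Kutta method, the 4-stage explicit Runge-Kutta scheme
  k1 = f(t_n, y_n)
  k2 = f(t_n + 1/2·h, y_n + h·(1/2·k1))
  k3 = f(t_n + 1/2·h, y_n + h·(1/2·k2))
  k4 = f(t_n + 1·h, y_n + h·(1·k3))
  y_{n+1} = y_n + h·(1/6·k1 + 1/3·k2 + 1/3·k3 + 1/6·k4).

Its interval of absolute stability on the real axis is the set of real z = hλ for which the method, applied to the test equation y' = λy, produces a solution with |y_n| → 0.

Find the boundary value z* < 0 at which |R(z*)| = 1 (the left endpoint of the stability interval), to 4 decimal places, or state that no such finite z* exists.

Test eqn y'=λy, z=hλ:
  order 4, 4-stage ⇒ R(z)=1+z+z^2/2+z^3/6+z^4/24
  (e.g. R(-0.37)=0.69079, |R|=0.69079)

Solve |R(x)|<1 on ℝ⁻.
x=-0.37: |R|=0.6908
|R(-3)|=1.3750 |R(-2.84)|=1.0857 |R(-0.68)|=0.5077
Bisect:
  x_lo=-3.3820 |R|=2.3409  x_hi=-0.1389 |R|=0.8703
  mid=-1.76047 |R|=0.28002 →hi
  mid=-2.57124 |R|=0.72241 →hi
  mid=-2.97663 |R|=1.32893 →lo
  mid=-2.77393 |R|=0.98301 →hi
  mid=-2.87528 |R|=1.14437 →lo
  mid=-2.82461 |R|=1.06091 →lo
  mid=-2.79927 |R|=1.02128 →lo
  mid=-2.78660 |R|=1.00197 →lo
  mid=-2.78027 |R|=0.99245 →hi
  mid=-2.78343 |R|=0.99720 →hi
  ...
  [-2.78541,-2.78522] ⇒ x*=-2.7853
So |R|<1 on (-2.7853, 0).

left endpoint -2.7853.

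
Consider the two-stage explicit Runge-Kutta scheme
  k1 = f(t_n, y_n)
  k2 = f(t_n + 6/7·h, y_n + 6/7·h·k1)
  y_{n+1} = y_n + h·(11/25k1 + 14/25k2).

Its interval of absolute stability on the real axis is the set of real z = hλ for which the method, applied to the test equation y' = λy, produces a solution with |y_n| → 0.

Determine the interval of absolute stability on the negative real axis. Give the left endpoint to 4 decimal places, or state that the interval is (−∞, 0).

With y'=λy (z=hλ):
  k1=λy_n ⇒ h·k1=z·y_n;  k2=λ(1+6/7z)y_n ⇒ h·k2=z(1+6/7z)y_n
  y_{n+1}/y_n = 1 + 11/25z + 14/25z(1+6/7z) = 1 + z + 12/25z²
  so R(z) = 1 + z + 12/25z².

Find x<0 with |R(x)|<1.
x=-1.4: |R|=0.5408
R=1: x+12/25x²=0 ⇒ x=−25/12=-2.0833; min R=1−1/(4·12/25)=0.4792>−1
Confirm numerically:
  x=-1.714: |R|=0.69614 <1
  x=-1.527: |R|=0.59223 <1
  x=-1.228: |R|=0.49583 <1
  x=-1.106: |R|=0.48115 <1
  x=-2.562: |R|=1.58865 >1
  x=-2.334: |R|=1.28083 >1
Interval (-2.0833, 0).

z∈(-2.0833,0).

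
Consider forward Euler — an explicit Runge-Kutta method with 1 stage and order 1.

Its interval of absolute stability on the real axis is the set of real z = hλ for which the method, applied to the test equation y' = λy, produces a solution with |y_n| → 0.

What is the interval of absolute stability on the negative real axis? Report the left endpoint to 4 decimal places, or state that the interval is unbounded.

On y'=λy, z=hλ:
  order 1, 1-stage ⇒ R(z)=1+z
  (e.g. R(-1.21)=-0.21000, |R|=0.21000)

Find x<0 with |R(x)|<1.
x=-1.21: |R|=0.2100
|R(-1.85)|=0.8500 |R(-1.63)|=0.6300 |R(-0.82)|=0.1800
Bisect:
  x_lo=-2.7251 |R|=1.7251  x_hi=-0.1416 |R|=0.8584
  mid=-1.43334 |R|=0.43334 →hi
  mid=-2.07920 |R|=1.07920 →lo
  mid=-1.75627 |R|=0.75627 →hi
  mid=-1.91773 |R|=0.91773 →hi
  mid=-1.99847 |R|=0.99847 →hi
  mid=-2.03883 |R|=1.03883 →lo
  mid=-2.01865 |R|=1.01865 →lo
  mid=-2.00856 |R|=1.00856 →lo
  mid=-2.00351 |R|=1.00351 →lo
  mid=-2.00099 |R|=1.00099 →lo
  ...
  [-2.00004,-1.99988] ⇒ x*=-2.0000
So |R|<1 on (-2.0000, 0).

(-2.0000, 0).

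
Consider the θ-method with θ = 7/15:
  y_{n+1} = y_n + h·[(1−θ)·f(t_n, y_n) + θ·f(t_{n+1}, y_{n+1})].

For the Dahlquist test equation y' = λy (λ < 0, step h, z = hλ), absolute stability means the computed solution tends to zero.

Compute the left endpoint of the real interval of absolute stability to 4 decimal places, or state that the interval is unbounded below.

left endpoint -30.0000.

Set f=λy, z=hλ:
  y_{n+1} = y_n + z·[8/15·y_n + 7/15·y_{n+1}] ⇒ (1 − 7/15z)y_{n+1} = (1 + 8/15z)y_n
  Hence R(z) = (1 + 8/15z)/(1 − 7/15z).

Need |R(x)|<1, x<0.
x=-1.22: |R|=0.2226
R=−1: 1+8/15x = −1+7/15x ⇒ -1/15x=2 ⇒ x=2/(-1/15)=-30.0000
Confirm numerically:
  x=-28.813: |R|=0.99452 <1
  x=-19.171: |R|=0.92742 <1
  x=-13.292: |R|=0.84536 <1
  x=-12.775: |R|=0.83505 <1
  x=-30.556: |R|=1.00243 >1
  x=-30.362: |R|=1.00159 >1
  x=-30.309: |R|=1.00136 >1
Interval (-30.0000, 0).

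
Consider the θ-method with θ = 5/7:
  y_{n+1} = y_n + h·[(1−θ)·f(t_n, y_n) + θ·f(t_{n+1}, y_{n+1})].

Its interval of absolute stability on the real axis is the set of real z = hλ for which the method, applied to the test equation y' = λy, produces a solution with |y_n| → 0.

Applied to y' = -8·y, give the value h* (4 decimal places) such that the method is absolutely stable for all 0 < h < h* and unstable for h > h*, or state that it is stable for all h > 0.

Test eqn y'=λy, z=hλ:
  y_{n+1} = y_n + z·[2/7·y_n + 5/7·y_{n+1}] ⇒ (1 − 5/7z)y_{n+1} = (1 + 2/7z)y_n
  so R(z) = (1 + 2/7z)/(1 − 5/7z).

Find x<0 with |R(x)|<1.
x=-1.78: |R|=0.2164
x=-2: |R|=0.1765
x=-10: |R|=0.2281
x=-100: |R|=0.3807
θ=5/7≥1/2 ⇒ |1+2/7x|<|1−5/7x| ∀x<0 ⇒ unbounded interval.

interval (−∞, 0). Any h>0 works for λ=-8.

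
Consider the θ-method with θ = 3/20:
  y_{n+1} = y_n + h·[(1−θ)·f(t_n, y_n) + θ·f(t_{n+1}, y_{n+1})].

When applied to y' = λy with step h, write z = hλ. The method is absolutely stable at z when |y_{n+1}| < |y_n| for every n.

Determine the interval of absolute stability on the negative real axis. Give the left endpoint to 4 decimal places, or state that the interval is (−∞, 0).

Test eqn y'=λy, z=hλ:
  y_{n+1} = y_n + z·[17/20·y_n + 3/20·y_{n+1}] ⇒ (1 − 3/20z)y_{n+1} = (1 + 17/20z)y_n
  ⇒ R(z) = (1 + 17/20z)/(1 − 3/20z).

Find x<0 with |R(x)|<1.
x=-0.9: |R|=0.2070
R=−1: 1+17/20x = −1+3/20x ⇒ -7/10x=2 ⇒ x=2/(-7/10)=-2.8571
Confirm numerically:
  x=-2.303: |R|=0.71169 <1
  x=-2.298: |R|=0.70893 <1
  x=-1.642: |R|=0.31750 <1
  x=-3.391: |R|=1.24770 >1
  x=-2.978: |R|=1.05848 >1
So |R|<1 on (-2.8571, 0).

z∈(-2.8571,0).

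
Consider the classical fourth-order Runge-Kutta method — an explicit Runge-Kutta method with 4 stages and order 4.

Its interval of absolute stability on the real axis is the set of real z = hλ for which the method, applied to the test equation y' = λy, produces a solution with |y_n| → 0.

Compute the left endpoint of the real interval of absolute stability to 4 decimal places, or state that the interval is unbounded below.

left endpoint -2.7853.

Set f=λy, z=hλ:
  order 4, 4-stage ⇒ R(z)=1+z+z^2/2+z^3/6+z^4/24
  (e.g. R(-1.09)=0.34703, |R|=0.34703)

Solve |R(x)|<1 on ℝ⁻.
x=-1.09: |R|=0.3470
|R(-2.96)|=1.2970 |R(-1.84)|=0.2921 |R(-1.7)|=0.2742
Bisect:
  x_lo=-3.5715 |R|=2.9930  x_hi=-0.0919 |R|=0.9122
  mid=-1.83173 |R|=0.29064 →hi
  mid=-2.70162 |R|=0.88101 →hi
  mid=-3.13657 |R|=1.67232 →lo
  mid=-2.91910 |R|=1.22120 →lo
  mid=-2.81036 |R|=1.03846 →lo
  mid=-2.75599 |R|=0.95672 →hi
  mid=-2.78318 |R|=0.99681 →hi
  ...
  [-2.78530,-2.78509] ⇒ x*=-2.7853
Interval (-2.7853, 0).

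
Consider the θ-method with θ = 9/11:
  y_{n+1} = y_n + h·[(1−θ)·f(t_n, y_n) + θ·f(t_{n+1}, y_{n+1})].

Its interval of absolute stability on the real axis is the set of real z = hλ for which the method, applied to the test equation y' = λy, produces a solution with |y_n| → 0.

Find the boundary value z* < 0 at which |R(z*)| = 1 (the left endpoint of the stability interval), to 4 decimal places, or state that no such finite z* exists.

unbounded; (−∞, 0).

With y'=λy (z=hλ):
  y_{n+1} = y_n + z·[2/11·y_n + 9/11·y_{n+1}] ⇒ (1 − 9/11z)y_{n+1} = (1 + 2/11z)y_n
  ⇒ R(z) = (1 + 2/11z)/(1 − 9/11z).

Find x<0 with |R(x)|<1.
x=-1.21: |R|=0.3920
x=-2: |R|=0.2414
x=-10: |R|=0.0891
x=-100: |R|=0.2075
θ=9/11≥1/2 ⇒ |1+2/11x|<|1−9/11x| ∀x<0 ⇒ interval (−∞,0).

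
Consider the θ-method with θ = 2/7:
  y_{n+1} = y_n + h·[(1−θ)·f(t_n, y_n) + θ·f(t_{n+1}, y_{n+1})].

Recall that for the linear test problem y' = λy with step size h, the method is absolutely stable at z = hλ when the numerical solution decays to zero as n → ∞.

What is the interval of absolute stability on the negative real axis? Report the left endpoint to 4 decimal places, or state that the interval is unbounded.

Set f=λy, z=hλ:
  y_{n+1} = y_n + z·[5/7·y_n + 2/7·y_{n+1}] ⇒ (1 − 2/7z)y_{n+1} = (1 + 5/7z)y_n
  ⇒ R(z) = (1 + 5/7z)/(1 − 2/7z).

Boundary: |R(x)|=1, x<0.
x=-1.34: |R|=0.0310
R=−1: 1+5/7x = −1+2/7x ⇒ -3/7x=2 ⇒ x=2/(-3/7)=-4.6667
Confirm numerically:
  x=-3.558: |R|=0.76438 <1
  x=-2.732: |R|=0.53434 <1
  x=-2.701: |R|=0.52451 <1
  x=-5.114: |R|=1.07790 >1
  x=-4.844: |R|=1.03188 >1
So |R|<1 on (-4.6667, 0).

z∈(-4.6667,0).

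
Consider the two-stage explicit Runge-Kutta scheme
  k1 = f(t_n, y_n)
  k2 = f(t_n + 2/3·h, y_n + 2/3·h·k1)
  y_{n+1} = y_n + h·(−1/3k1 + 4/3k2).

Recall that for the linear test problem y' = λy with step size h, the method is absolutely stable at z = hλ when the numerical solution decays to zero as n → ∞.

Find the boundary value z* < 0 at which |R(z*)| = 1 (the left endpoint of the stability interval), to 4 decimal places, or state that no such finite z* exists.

left endpoint -1.1250.

On y'=λy, z=hλ:
  k1=λy_n ⇒ h·k1=z·y_n;  k2=λ(1+2/3z)y_n ⇒ h·k2=z(1+2/3z)y_n
  y_{n+1}/y_n = 1 − 1/3z + 4/3z(1+2/3z) = 1 + z + 8/9z²
  R(z) = 1 + z + 8/9z².

Need |R(x)|<1, x<0.
x=-1.07: |R|=0.9477
R=1: x+8/9x²=0 ⇒ x=−9/8=-1.1250; min R=1−1/(4·8/9)=0.7188>−1
Confirm numerically:
  x=-1.031: |R|=0.91385 <1
  x=-0.773: |R|=0.75814 <1
  x=-0.542: |R|=0.71912 <1
  x=-0.469: |R|=0.72652 <1
  x=-1.444: |R|=1.40945 >1
  x=-1.367: |R|=1.29406 >1
  x=-1.320: |R|=1.22880 >1
So |R|<1 on (-1.1250, 0).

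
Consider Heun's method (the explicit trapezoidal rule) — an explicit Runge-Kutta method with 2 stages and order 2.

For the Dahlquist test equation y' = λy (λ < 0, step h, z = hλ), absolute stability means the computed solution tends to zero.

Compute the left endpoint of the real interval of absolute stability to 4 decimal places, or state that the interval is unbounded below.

Set f=λy, z=hλ:
  order 2, 2-stage ⇒ R(z)=1+z+z^2/2
  (e.g. R(-0.43)=0.66245, |R|=0.66245)

Find x<0 with |R(x)|<1.
x=-0.43: |R|=0.6624
|R(-1.65)|=0.7112 |R(-1.03)|=0.5005 |R(-0.74)|=0.5338
Bisect:
  x_lo=-2.3311 |R|=1.3859  x_hi=-0.1367 |R|=0.8726
  mid=-1.23390 |R|=0.52736 →hi
  mid=-1.78251 |R|=0.80616 →hi
  mid=-2.05681 |R|=1.05842 →lo
  mid=-1.91966 |R|=0.92288 →hi
  mid=-1.98823 |R|=0.98830 →hi
  mid=-2.02252 |R|=1.02277 →lo
  mid=-2.00538 |R|=1.00539 →lo
  mid=-1.99680 |R|=0.99681 →hi
  ...
  [-2.00002,-1.99988] ⇒ x*=-2.0000
Stable set (-2.0000, 0).

z* = -2.0000.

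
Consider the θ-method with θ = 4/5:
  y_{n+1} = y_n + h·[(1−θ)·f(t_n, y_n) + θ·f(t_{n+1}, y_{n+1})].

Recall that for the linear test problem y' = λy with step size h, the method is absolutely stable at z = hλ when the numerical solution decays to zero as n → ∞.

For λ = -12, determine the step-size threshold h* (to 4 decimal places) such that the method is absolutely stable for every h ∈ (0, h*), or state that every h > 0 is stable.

Test eqn y'=λy, z=hλ:
  y_{n+1} = y_n + z·[1/5·y_n + 4/5·y_{n+1}] ⇒ (1 − 4/5z)y_{n+1} = (1 + 1/5z)y_n
  ⇒ R(z) = (1 + 1/5z)/(1 − 4/5z).

Boundary: |R(x)|=1, x<0.
x=-1.36: |R|=0.3487
x=-2: |R|=0.2308
x=-10: |R|=0.1111
x=-100: |R|=0.2346
θ=4/5≥1/2 ⇒ |1+1/5x|<|1−4/5x| ∀x<0 ⇒ interval (−∞,0).

interval (−∞, 0). Any h>0 works for λ=-12.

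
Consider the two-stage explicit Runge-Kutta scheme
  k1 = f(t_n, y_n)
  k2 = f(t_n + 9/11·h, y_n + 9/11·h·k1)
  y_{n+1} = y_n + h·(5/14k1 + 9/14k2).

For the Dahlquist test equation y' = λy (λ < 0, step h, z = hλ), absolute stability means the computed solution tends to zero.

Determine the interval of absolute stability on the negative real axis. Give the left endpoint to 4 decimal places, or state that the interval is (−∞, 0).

(-1.9012, 0).

Set f=λy, z=hλ:
  k1=λy_n ⇒ h·k1=z·y_n;  k2=λ(1+9/11z)y_n ⇒ h·k2=z(1+9/11z)y_n
  y_{n+1}/y_n = 1 + 5/14z + 9/14z(1+9/11z) = 1 + z + 81/154z²
  ⇒ R(z) = 1 + z + 81/154z².

Boundary: |R(x)|=1, x<0.
x=-0.65: |R|=0.5722
R=1: x+81/154x²=0 ⇒ x=−154/81=-1.9012; min R=1−1/(4·81/154)=0.5247>−1
Confirm numerically:
  x=-1.347: |R|=0.60733 <1
  x=-1.037: |R|=0.52862 <1
  x=-0.927: |R|=0.52498 <1
  x=-0.830: |R|=0.53234 <1
  x=-2.345: |R|=1.54734 >1
  x=-2.216: |R|=1.36688 >1
  x=-2.117: |R|=1.24025 >1
So |R|<1 on (-1.9012, 0).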